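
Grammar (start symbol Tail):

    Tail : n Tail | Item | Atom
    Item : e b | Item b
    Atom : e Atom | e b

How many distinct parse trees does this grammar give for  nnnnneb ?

Parse trees for nnnnneb:
  [Tail n [Tail n [Tail n [Tail n [Tail n [Tail [Item e b]]]]]]]
  [Tail n [Tail n [Tail n [Tail n [Tail n [Tail [Atom e b]]]]]]]

2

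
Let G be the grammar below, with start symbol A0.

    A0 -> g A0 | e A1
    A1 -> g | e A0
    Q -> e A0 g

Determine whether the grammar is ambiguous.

Unambiguous

Only A0, A1 are reachable from A0; ignoring the rest: Restricted to the reachable nonterminals, every rule has the form A → t or A → t B, and no two rules for the same A share a first terminal. The grammar encodes a DFA — one run per string.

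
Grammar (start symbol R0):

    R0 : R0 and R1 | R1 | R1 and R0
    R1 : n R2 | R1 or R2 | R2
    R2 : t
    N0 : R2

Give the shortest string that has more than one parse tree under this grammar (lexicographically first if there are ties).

length 1: no string has ≥2 trees
length 2: no string has ≥2 trees
length 3: t and t has 2 parse trees

Two derivations of t and t:
  R0 ⇒ R0 and R1 ⇒ R1 and R1 ⇒ R2 and R1 ⇒ t and R1 ⇒ t and R2 ⇒ t and t
  R0 ⇒ R1 and R0 ⇒ R2 and R0 ⇒ t and R0 ⇒ t and R1 ⇒ t and R2 ⇒ t and t

t and t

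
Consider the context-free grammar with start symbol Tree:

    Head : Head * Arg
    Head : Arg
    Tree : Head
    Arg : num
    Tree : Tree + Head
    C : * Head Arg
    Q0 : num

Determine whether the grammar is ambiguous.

(C, Q0 are unreachable from Tree, so their rules don't affect L(Tree).) Tree → Tree + Head | Head  ;  Head → Head * Arg | Arg  — a left-associative chain with Arg at the bottom. Each string factors uniquely by precedence.

Unambiguous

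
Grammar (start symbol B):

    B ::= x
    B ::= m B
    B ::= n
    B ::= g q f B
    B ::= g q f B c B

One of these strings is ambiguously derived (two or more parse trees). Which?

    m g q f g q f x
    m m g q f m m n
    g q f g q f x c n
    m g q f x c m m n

m g q f g q f x: 1 tree
m m g q f m m n: 1 tree
g q f g q f x c n: 2 trees
m g q f x c m m n: 1 tree

g q f g q f x c n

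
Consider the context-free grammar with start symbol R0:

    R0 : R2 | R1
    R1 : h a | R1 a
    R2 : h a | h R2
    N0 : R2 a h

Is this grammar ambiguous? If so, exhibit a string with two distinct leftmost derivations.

Ambiguous

Witness: h a

Derivation 1: R0 ⇒ R2 ⇒ h a
Derivation 2: R0 ⇒ R1 ⇒ h a

Two distinct leftmost derivations for the same string.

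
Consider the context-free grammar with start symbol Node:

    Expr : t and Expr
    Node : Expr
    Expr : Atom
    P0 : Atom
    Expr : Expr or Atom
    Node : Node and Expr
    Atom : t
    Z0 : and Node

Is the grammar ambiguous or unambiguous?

Ambiguous

Witness: t and t

Derivation 1: Node ⇒ Expr ⇒ t and Expr ⇒ t and Atom ⇒ t and t
Derivation 2: Node ⇒ Node and Expr ⇒ Expr and Expr ⇒ Atom and Expr ⇒ t and Expr ⇒ t and Atom ⇒ t and t

Two distinct leftmost derivations for the same string.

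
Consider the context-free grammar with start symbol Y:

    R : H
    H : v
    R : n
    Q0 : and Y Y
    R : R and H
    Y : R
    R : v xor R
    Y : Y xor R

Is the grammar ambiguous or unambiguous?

Witness: v xor n

Derivation 1: Y ⇒ R ⇒ v xor R ⇒ v xor n
Derivation 2: Y ⇒ Y xor R ⇒ R xor R ⇒ H xor R ⇒ v xor R ⇒ v xor n

Two distinct leftmost derivations for the same string.

Ambiguous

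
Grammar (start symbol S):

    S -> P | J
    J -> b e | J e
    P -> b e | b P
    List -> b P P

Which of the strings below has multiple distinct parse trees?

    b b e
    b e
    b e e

b e

b b e: 1 tree
b e: 2 trees
b e e: 1 tree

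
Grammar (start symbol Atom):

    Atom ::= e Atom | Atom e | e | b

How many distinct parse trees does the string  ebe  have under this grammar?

2

Parse trees for ebe:
  [Atom e [Atom [Atom b] e]]
  [Atom [Atom e [Atom b]] e]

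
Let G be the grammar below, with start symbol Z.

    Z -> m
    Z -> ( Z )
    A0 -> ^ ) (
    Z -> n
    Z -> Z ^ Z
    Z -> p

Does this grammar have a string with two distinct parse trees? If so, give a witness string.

Ambiguous

Witness: m ^ m ^ m

Derivation 1: Z ⇒ Z ^ Z ⇒ m ^ Z ⇒ m ^ Z ^ Z ⇒ m ^ m ^ Z ⇒ m ^ m ^ m
Derivation 2: Z ⇒ Z ^ Z ⇒ Z ^ Z ^ Z ⇒ m ^ Z ^ Z ⇒ m ^ m ^ Z ⇒ m ^ m ^ m

Two distinct leftmost derivations for the same string.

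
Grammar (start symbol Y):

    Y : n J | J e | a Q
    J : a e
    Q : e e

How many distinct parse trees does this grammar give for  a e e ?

2

Parse trees for a e e:
  [Y [J a e] e]
  [Y a [Q e e]]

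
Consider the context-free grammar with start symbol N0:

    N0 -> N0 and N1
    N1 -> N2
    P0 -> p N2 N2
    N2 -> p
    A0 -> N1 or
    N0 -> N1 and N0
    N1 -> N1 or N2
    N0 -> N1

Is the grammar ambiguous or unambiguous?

Witness: p and p

Derivation 1: N0 ⇒ N0 and N1 ⇒ N1 and N1 ⇒ N2 and N1 ⇒ p and N1 ⇒ p and N2 ⇒ p and p
Derivation 2: N0 ⇒ N1 and N0 ⇒ N2 and N0 ⇒ p and N0 ⇒ p and N1 ⇒ p and N2 ⇒ p and p

Two distinct leftmost derivations for the same string.

Ambiguous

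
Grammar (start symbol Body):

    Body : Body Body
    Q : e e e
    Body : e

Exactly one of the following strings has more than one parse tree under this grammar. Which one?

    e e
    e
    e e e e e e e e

e e e e e e e e

e e: 1 tree
e: 1 tree
e e e e e e e e: 429 trees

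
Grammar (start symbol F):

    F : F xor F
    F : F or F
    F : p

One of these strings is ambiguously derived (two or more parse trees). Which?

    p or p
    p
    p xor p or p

p xor p or p

p or p: 1 tree
p: 1 tree
p xor p or p: 2 trees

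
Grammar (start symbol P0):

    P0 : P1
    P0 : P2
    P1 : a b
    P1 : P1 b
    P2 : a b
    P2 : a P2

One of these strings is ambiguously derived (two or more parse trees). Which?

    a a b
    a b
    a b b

a b

a a b: 1 tree
a b: 2 trees
a b b: 1 tree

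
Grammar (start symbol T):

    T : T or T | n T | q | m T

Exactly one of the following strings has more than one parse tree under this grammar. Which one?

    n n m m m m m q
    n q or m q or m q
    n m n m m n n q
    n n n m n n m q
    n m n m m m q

n n m m m m m q: 1 tree
n q or m q or m q: 7 trees
n m n m m n n q: 1 tree
n n n m n n m q: 1 tree
n m n m m m q: 1 tree

n q or m q or m q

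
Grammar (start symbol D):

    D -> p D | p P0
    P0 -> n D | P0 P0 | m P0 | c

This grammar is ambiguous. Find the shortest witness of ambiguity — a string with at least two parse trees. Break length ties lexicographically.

length 2: no string has ≥2 trees
length 3: no string has ≥2 trees
length 4: p c c c has 2 parse trees

Two derivations of p c c c:
  D ⇒ p P0 ⇒ p P0 P0 ⇒ p P0 P0 P0 ⇒ p c P0 P0 ⇒ p c c P0 ⇒ p c c c
  D ⇒ p P0 ⇒ p P0 P0 ⇒ p c P0 ⇒ p c P0 P0 ⇒ p c c P0 ⇒ p c c c

p c c c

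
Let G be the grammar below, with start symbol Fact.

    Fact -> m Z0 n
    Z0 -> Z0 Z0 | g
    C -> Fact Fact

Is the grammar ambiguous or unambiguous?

Ambiguous

Witness: m g g g n

Derivation 1: Fact ⇒ m Z0 n ⇒ m Z0 Z0 n ⇒ m Z0 Z0 Z0 n ⇒ m g Z0 Z0 n ⇒ m g g Z0 n ⇒ m g g g n
Derivation 2: Fact ⇒ m Z0 n ⇒ m Z0 Z0 n ⇒ m g Z0 n ⇒ m g Z0 Z0 n ⇒ m g g Z0 n ⇒ m g g g n

Two distinct leftmost derivations for the same string.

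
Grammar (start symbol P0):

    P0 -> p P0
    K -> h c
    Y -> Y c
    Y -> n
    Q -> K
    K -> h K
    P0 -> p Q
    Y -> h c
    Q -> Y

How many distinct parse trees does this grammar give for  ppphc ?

Parse trees for ppphc:
  [P0 p [P0 p [P0 p [Q [K h c]]]]]
  [P0 p [P0 p [P0 p [Q [Y h c]]]]]

2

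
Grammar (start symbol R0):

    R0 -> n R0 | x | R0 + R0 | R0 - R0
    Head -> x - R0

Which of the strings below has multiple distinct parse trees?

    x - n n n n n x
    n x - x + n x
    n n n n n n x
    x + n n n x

n x - x + n x

x - n n n n n x: 1 tree
n x - x + n x: 5 trees
n n n n n n x: 1 tree
x + n n n x: 1 tree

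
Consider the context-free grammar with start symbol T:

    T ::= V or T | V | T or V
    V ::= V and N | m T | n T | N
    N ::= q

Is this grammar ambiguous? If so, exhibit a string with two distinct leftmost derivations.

Ambiguous

Witness: q or q

Derivation 1: T ⇒ V or T ⇒ N or T ⇒ q or T ⇒ q or V ⇒ q or N ⇒ q or q
Derivation 2: T ⇒ T or V ⇒ V or V ⇒ N or V ⇒ q or V ⇒ q or N ⇒ q or q

Two distinct leftmost derivations for the same string.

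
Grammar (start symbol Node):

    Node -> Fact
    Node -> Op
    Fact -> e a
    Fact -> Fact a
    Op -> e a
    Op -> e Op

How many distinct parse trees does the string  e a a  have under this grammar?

1

Parse trees for e a a:
  [Node [Fact [Fact e a] a]]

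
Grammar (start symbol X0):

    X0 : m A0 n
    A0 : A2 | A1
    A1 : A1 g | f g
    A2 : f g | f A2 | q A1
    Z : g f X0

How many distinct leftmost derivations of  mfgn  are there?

Parse trees for mfgn:
  [X0 m [A0 [A2 f g]] n]
  [X0 m [A0 [A1 f g]] n]

2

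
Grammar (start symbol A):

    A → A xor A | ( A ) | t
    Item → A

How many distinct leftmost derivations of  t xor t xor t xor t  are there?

5

Parse trees for t xor t xor t xor t:
  [A [A t] xor [A [A t] xor [A [A t] xor [A t]]]]
  [A [A t] xor [A [A [A t] xor [A t]] xor [A t]]]
  [A [A [A t] xor [A t]] xor [A [A t] xor [A t]]]
  [A [A [A t] xor [A [A t] xor [A t]]] xor [A t]]
  [A [A [A [A t] xor [A t]] xor [A t]] xor [A t]]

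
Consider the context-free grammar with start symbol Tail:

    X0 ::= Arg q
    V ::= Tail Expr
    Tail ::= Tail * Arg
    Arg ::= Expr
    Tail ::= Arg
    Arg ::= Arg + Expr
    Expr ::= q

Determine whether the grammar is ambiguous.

Unambiguous

Only Tail, Arg, Expr are reachable from Tail; ignoring the rest: The grammar is stratified — Tail handles '*' (left-recursive), Arg handles '+', Expr atoms. Each operator has a fixed associativity and precedence level, so every string has one parse.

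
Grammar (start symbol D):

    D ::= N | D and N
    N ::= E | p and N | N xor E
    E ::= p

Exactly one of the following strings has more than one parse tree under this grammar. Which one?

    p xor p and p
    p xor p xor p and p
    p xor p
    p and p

p and p

p xor p and p: 1 tree
p xor p xor p and p: 1 tree
p xor p: 1 tree
p and p: 2 trees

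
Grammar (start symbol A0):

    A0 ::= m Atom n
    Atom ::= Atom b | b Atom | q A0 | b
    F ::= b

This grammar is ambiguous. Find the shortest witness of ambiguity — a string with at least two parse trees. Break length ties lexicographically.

m b b n

length 3: no string has ≥2 trees
length 4: m b b n has 2 parse trees

Two derivations of m b b n:
  A0 ⇒ m Atom n ⇒ m Atom b n ⇒ m b b n
  A0 ⇒ m Atom n ⇒ m b Atom n ⇒ m b b n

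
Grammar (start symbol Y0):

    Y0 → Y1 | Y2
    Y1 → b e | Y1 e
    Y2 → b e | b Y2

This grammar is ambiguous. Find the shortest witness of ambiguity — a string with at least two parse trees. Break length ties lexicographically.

length 2: b e has 2 parse trees

Two derivations of b e:
  Y0 ⇒ Y1 ⇒ b e
  Y0 ⇒ Y2 ⇒ b e

b e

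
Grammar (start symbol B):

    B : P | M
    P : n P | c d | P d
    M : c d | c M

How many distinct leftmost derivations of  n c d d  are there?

2

Parse trees for n c d d:
  [B [P n [P [P c d] d]]]
  [B [P [P n [P c d]] d]]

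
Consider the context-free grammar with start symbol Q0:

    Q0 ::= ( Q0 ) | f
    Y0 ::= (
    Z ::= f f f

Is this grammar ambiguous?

Unambiguous

(Y0, Z are unreachable from Q0, so their rules don't affect L(Q0).) L(Q0) is { openⁿ atom closeⁿ : n ≥ 0 }. The bracket depth fixes n, and the derivation is forced at every step.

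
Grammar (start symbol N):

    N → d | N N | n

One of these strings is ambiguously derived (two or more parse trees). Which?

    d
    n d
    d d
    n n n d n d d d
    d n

n n n d n d d d

d: 1 tree
n d: 1 tree
d d: 1 tree
n n n d n d d d: 429 trees
d n: 1 tree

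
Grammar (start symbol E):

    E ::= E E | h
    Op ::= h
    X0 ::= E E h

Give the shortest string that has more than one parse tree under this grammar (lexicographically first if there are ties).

h h h

length 1: no string has ≥2 trees
length 2: no string has ≥2 trees
length 3: h h h has 2 parse trees

Two derivations of h h h:
  E ⇒ E E ⇒ E E E ⇒ h E E ⇒ h h E ⇒ h h h
  E ⇒ E E ⇒ h E ⇒ h E E ⇒ h h E ⇒ h h h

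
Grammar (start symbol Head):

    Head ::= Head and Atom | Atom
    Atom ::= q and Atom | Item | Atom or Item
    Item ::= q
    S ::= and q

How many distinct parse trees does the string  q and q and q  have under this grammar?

4

Parse trees for q and q and q:
  [Head [Head [Atom [Item q]]] and [Atom q and [Atom [Item q]]]]
  [Head [Head [Head [Atom [Item q]]] and [Atom [Item q]]] and [Atom [Item q]]]
  [Head [Head [Atom q and [Atom [Item q]]]] and [Atom [Item q]]]
  [Head [Atom q and [Atom q and [Atom [Item q]]]]]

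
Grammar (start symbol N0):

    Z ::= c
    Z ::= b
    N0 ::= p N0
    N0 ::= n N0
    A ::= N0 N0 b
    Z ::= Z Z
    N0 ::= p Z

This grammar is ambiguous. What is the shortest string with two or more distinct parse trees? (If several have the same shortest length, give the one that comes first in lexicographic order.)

p b b b

length 2: no string has ≥2 trees
length 3: no string has ≥2 trees
length 4: p b b b has 2 parse trees

Two derivations of p b b b:
  N0 ⇒ p Z ⇒ p Z Z ⇒ p b Z ⇒ p b Z Z ⇒ p b b Z ⇒ p b b b
  N0 ⇒ p Z ⇒ p Z Z ⇒ p Z Z Z ⇒ p b Z Z ⇒ p b b Z ⇒ p b b b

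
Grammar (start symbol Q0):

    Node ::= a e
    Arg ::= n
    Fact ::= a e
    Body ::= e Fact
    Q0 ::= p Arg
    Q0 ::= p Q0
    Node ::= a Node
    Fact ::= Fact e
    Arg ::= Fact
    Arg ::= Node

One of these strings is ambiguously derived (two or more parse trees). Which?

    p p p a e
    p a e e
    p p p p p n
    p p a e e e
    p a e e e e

p p p a e

p p p a e: 2 trees
p a e e: 1 tree
p p p p p n: 1 tree
p p a e e e: 1 tree
p a e e e e: 1 tree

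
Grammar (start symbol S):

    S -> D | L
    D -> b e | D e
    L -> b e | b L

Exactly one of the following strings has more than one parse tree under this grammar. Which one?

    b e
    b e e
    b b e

b e

b e: 2 trees
b e e: 1 tree
b b e: 1 tree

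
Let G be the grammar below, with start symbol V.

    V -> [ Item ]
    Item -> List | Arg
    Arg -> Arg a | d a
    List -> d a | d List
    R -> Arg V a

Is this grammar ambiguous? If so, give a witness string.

Witness: [ d a ]

Derivation 1: V ⇒ [ Item ] ⇒ [ List ] ⇒ [ d a ]
Derivation 2: V ⇒ [ Item ] ⇒ [ Arg ] ⇒ [ d a ]

Two distinct leftmost derivations for the same string.

Ambiguous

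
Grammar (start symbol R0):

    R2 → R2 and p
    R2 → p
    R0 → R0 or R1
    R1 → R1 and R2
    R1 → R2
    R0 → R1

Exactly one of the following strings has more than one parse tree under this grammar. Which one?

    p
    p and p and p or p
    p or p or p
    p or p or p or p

p: 1 tree
p and p and p or p: 4 trees
p or p or p: 1 tree
p or p or p or p: 1 tree

p and p and p or p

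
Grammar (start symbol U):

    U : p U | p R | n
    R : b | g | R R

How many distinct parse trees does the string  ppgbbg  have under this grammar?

5

Parse trees for ppgbbg:
  [U p [U p [R [R g] [R [R b] [R [R b] [R g]]]]]]
  [U p [U p [R [R g] [R [R [R b] [R b]] [R g]]]]]
  [U p [U p [R [R [R g] [R b]] [R [R b] [R g]]]]]
  [U p [U p [R [R [R g] [R [R b] [R b]]] [R g]]]]
  [U p [U p [R [R [R [R g] [R b]] [R b]] [R g]]]]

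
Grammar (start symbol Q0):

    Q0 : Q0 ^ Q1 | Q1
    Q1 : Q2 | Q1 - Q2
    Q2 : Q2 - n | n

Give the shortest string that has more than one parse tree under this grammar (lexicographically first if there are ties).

n - n

length 1: no string has ≥2 trees
length 3: n - n has 2 parse trees

Two derivations of n - n:
  Q0 ⇒ Q1 ⇒ Q2 ⇒ Q2 - n ⇒ n - n
  Q0 ⇒ Q1 ⇒ Q1 - Q2 ⇒ Q2 - Q2 ⇒ n - Q2 ⇒ n - n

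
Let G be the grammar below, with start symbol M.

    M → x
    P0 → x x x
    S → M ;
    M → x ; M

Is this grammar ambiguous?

Unambiguous

(P0, S are unreachable from M, so their rules don't affect L(M).) The reachable grammar is A → atom sep A | atom. Each atom is followed by either the separator (recurse) or end-of-string (stop) — no choice point.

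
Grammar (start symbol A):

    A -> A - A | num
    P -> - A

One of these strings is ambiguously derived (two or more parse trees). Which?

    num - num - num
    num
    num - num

num - num - num

num - num - num: 2 trees
num: 1 tree
num - num: 1 tree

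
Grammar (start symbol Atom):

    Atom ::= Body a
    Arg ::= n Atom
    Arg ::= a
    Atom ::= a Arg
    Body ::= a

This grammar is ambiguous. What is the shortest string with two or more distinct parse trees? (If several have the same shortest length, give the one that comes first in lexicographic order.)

length 2: a a has 2 parse trees

Two derivations of a a:
  Atom ⇒ Body a ⇒ a a
  Atom ⇒ a Arg ⇒ a a

a a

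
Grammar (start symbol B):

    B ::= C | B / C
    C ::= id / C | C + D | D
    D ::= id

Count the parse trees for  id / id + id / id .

3

Parse trees for id / id + id / id:
  [B [B [C id / [C [C [D id]] + [D id]]]] / [C [D id]]]
  [B [B [C [C id / [C [D id]]] + [D id]]] / [C [D id]]]
  [B [B [B [C [D id]]] / [C [C [D id]] + [D id]]] / [C [D id]]]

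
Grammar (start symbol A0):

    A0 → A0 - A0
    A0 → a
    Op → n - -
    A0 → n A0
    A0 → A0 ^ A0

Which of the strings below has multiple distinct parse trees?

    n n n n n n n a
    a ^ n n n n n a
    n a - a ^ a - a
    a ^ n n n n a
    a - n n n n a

n n n n n n n a: 1 tree
a ^ n n n n n a: 1 tree
n a - a ^ a - a: 14 trees
a ^ n n n n a: 1 tree
a - n n n n a: 1 tree

n a - a ^ a - a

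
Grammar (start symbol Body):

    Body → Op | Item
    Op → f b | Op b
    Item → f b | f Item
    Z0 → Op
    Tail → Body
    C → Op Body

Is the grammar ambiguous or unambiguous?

Witness: f b

Derivation 1: Body ⇒ Op ⇒ f b
Derivation 2: Body ⇒ Item ⇒ f b

Two distinct leftmost derivations for the same string.

Ambiguous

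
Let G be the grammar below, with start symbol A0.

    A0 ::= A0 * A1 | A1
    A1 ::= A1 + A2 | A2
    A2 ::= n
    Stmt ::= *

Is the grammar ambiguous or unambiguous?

Unambiguous

(Stmt is unreachable from A0, so its rules don't affect L(A0).) The grammar is stratified — A0 handles '*' (left-recursive), A1 handles '+', A2 atoms. Each operator has a fixed associativity and precedence level, so every string has one parse.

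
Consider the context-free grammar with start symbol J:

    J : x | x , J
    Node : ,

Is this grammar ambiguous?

Unambiguous

(Node is unreachable from J, so its rules don't affect L(J).) Right-recursive list with a separator: after each atom, whether the separator follows determines the rule. One parse per string.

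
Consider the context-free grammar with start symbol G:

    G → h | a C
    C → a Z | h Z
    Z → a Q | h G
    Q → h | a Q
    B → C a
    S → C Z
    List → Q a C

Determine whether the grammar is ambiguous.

Unambiguous

Only G, C, Z, Q are reachable from G; ignoring the rest: The reachable rules are right-linear with at most one rule per (nonterminal, next-terminal) pair. Each input token forces the next rule, so parsing is deterministic.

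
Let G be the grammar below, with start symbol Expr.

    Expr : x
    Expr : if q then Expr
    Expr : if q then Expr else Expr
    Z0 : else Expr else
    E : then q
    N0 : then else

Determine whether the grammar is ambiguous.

Witness: if q then if q then x else x

Derivation 1: Expr ⇒ if q then Expr ⇒ if q then if q then Expr else Expr ⇒ if q then if q then x else Expr ⇒ if q then if q then x else x
Derivation 2: Expr ⇒ if q then Expr else Expr ⇒ if q then if q then Expr else Expr ⇒ if q then if q then x else Expr ⇒ if q then if q then x else x

Two distinct leftmost derivations for the same string.

Ambiguous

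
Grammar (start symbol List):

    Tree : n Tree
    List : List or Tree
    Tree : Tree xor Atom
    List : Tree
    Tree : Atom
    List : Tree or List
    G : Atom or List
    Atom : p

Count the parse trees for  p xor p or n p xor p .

Parse trees for p xor p or n p xor p:
  [List [List [Tree [Tree [Atom p]] xor [Atom p]]] or [Tree n [Tree [Tree [Atom p]] xor [Atom p]]]]
  [List [List [Tree [Tree [Atom p]] xor [Atom p]]] or [Tree [Tree n [Tree [Atom p]]] xor [Atom p]]]
  [List [Tree [Tree [Atom p]] xor [Atom p]] or [List [Tree n [Tree [Tree [Atom p]] xor [Atom p]]]]]
  [List [Tree [Tree [Atom p]] xor [Atom p]] or [List [Tree [Tree n [Tree [Atom p]]] xor [Atom p]]]]

4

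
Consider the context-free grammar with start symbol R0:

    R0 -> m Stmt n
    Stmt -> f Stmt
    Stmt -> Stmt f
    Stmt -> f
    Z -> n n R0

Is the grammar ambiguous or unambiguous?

Ambiguous

Witness: m f f n

Derivation 1: R0 ⇒ m Stmt n ⇒ m f Stmt n ⇒ m f f n
Derivation 2: R0 ⇒ m Stmt n ⇒ m Stmt f n ⇒ m f f n

Two distinct leftmost derivations for the same string.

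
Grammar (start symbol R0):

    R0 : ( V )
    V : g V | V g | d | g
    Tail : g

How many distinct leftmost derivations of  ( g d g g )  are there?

Parse trees for ( g d g g ):
  [R0 ( [V g [V [V [V d] g] g]] )]
  [R0 ( [V [V g [V [V d] g]] g] )]
  [R0 ( [V [V [V g [V d]] g] g] )]

3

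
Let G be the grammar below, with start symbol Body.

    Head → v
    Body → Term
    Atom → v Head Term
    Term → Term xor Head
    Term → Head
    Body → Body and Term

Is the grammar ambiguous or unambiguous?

Only Body, Term, Head are reachable from Body; ignoring the rest: This is a standard precedence ladder (Body over Term over Head), with each level left-recursive on its own operator ('and' at Body, 'xor' at Term). That structure is LR(1), hence unambiguous.

Unambiguous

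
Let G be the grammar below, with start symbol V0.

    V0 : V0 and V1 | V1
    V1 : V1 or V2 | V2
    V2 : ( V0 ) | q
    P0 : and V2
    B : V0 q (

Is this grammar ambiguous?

Only V0, V1, V2 are reachable from V0; ignoring the rest: The grammar is stratified — V0 handles 'and' (left-recursive), V1 handles 'or', V2 atoms. Each operator has a fixed associativity and precedence level, so every string has one parse.

Unambiguous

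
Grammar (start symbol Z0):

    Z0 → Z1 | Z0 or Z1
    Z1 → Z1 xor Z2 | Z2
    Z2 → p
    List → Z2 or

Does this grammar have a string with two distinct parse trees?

(List is unreachable from Z0, so its rules don't affect L(Z0).) The grammar is stratified — Z0 handles 'or' (left-recursive), Z1 handles 'xor', Z2 atoms. Each operator has a fixed associativity and precedence level, so every string has one parse.

Unambiguous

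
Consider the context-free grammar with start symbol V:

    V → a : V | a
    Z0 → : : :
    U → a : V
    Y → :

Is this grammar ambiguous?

Only V is reachable from V; ignoring the rest: Right-recursive list with a separator: after each atom, whether the separator follows determines the rule. One parse per string.

Unambiguous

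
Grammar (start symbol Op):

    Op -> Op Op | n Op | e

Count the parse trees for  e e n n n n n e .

Parse trees for e e n n n n n e:
  [Op [Op e] [Op [Op e] [Op n [Op n [Op n [Op n [Op n [Op e]]]]]]]]
  [Op [Op [Op e] [Op e]] [Op n [Op n [Op n [Op n [Op n [Op e]]]]]]]

2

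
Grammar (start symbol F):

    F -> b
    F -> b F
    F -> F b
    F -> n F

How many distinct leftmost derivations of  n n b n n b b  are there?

Parse trees for n n b n n b b:
  [F [F n [F n [F b [F n [F n [F b]]]]]] b]
  [F n [F [F n [F b [F n [F n [F b]]]]] b]]
  [F n [F n [F b [F [F n [F n [F b]]] b]]]]
  [F n [F n [F b [F n [F [F n [F b]] b]]]]]
  [F n [F n [F b [F n [F n [F b [F b]]]]]]]
  [F n [F n [F b [F n [F n [F [F b] b]]]]]]
  [F n [F n [F [F b [F n [F n [F b]]]] b]]]

7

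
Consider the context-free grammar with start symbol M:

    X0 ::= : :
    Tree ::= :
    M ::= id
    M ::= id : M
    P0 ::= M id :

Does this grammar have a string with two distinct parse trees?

(P0, Tree, X0 are unreachable from M, so their rules don't affect L(M).) The reachable grammar is A → atom sep A | atom. Each atom is followed by either the separator (recurse) or end-of-string (stop) — no choice point.

Unambiguous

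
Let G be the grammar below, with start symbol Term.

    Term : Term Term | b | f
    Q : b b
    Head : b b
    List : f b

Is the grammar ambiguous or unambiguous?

Ambiguous

Witness: b b b

Derivation 1: Term ⇒ Term Term ⇒ Term Term Term ⇒ b Term Term ⇒ b b Term ⇒ b b b
Derivation 2: Term ⇒ Term Term ⇒ b Term ⇒ b Term Term ⇒ b b Term ⇒ b b b

Two distinct leftmost derivations for the same string.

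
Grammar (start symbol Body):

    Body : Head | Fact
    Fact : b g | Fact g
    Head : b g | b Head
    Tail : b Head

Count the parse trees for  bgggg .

Parse trees for bgggg:
  [Body [Fact [Fact [Fact [Fact b g] g] g] g]]

1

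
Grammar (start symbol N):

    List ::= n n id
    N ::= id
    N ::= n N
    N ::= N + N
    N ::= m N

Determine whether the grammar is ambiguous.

Ambiguous

Witness: m id + id

Derivation 1: N ⇒ N + N ⇒ m N + N ⇒ m id + N ⇒ m id + id
Derivation 2: N ⇒ m N ⇒ m N + N ⇒ m id + N ⇒ m id + id

Two distinct leftmost derivations for the same string.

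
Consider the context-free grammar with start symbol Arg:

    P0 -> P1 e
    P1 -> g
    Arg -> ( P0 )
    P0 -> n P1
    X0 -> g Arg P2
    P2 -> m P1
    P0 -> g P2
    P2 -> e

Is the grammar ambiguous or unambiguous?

Witness: ( g e )

Derivation 1: Arg ⇒ ( P0 ) ⇒ ( P1 e ) ⇒ ( g e )
Derivation 2: Arg ⇒ ( P0 ) ⇒ ( g P2 ) ⇒ ( g e )

Two distinct leftmost derivations for the same string.

Ambiguous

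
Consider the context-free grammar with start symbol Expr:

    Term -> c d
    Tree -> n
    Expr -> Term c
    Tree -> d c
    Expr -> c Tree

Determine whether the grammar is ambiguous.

Witness: c d c

Derivation 1: Expr ⇒ Term c ⇒ c d c
Derivation 2: Expr ⇒ c Tree ⇒ c d c

Two distinct leftmost derivations for the same string.

Ambiguous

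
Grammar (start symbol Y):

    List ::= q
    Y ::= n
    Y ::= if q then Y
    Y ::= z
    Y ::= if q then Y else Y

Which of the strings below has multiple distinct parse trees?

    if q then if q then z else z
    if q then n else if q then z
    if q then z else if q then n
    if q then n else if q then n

if q then if q then z else z: 2 trees
if q then n else if q then z: 1 tree
if q then z else if q then n: 1 tree
if q then n else if q then n: 1 tree

if q then if q then z else z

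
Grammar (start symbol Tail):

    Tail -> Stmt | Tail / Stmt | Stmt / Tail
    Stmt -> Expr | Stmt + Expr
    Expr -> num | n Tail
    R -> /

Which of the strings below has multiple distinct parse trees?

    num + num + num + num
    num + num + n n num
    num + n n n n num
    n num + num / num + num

num + num + num + num: 1 tree
num + num + n n num: 1 tree
num + n n n n num: 1 tree
n num + num / num + num: 8 trees

n num + num / num + num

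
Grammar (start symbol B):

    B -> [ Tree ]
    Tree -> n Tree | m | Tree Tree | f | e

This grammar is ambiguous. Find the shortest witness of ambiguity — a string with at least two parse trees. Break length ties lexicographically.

length 3: no string has ≥2 trees
length 4: no string has ≥2 trees
length 5: [ e e e ] has 2 parse trees

Two derivations of [ e e e ]:
  B ⇒ [ Tree ] ⇒ [ Tree Tree ] ⇒ [ Tree Tree Tree ] ⇒ [ e Tree Tree ] ⇒ [ e e Tree ] ⇒ [ e e e ]
  B ⇒ [ Tree ] ⇒ [ Tree Tree ] ⇒ [ e Tree ] ⇒ [ e Tree Tree ] ⇒ [ e e Tree ] ⇒ [ e e e ]

[ e e e ]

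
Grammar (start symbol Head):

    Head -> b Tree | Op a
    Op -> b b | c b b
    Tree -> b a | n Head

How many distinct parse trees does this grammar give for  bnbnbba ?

2

Parse trees for bnbnbba:
  [Head b [Tree n [Head b [Tree n [Head b [Tree b a]]]]]]
  [Head b [Tree n [Head b [Tree n [Head [Op b b] a]]]]]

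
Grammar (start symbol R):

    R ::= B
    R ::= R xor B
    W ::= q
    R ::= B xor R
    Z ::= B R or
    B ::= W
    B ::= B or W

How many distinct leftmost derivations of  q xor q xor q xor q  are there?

Parse trees for q xor q xor q xor q:
  [R [R [R [R [B [W q]]] xor [B [W q]]] xor [B [W q]]] xor [B [W q]]]
  [R [R [R [B [W q]] xor [R [B [W q]]]] xor [B [W q]]] xor [B [W q]]]
  [R [R [B [W q]] xor [R [R [B [W q]]] xor [B [W q]]]] xor [B [W q]]]
  [R [R [B [W q]] xor [R [B [W q]] xor [R [B [W q]]]]] xor [B [W q]]]
  [R [B [W q]] xor [R [R [R [B [W q]]] xor [B [W q]]] xor [B [W q]]]]
  [R [B [W q]] xor [R [R [B [W q]] xor [R [B [W q]]]] xor [B [W q]]]]
  [R [B [W q]] xor [R [B [W q]] xor [R [R [B [W q]]] xor [B [W q]]]]]
  [R [B [W q]] xor [R [B [W q]] xor [R [B [W q]] xor [R [B [W q]]]]]]

8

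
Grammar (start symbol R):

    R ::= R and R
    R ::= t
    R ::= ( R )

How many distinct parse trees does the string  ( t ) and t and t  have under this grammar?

Parse trees for ( t ) and t and t:
  [R [R ( [R t] )] and [R [R t] and [R t]]]
  [R [R [R ( [R t] )] and [R t]] and [R t]]

2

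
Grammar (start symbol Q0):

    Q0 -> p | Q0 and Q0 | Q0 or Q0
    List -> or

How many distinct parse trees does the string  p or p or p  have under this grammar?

2

Parse trees for p or p or p:
  [Q0 [Q0 p] or [Q0 [Q0 p] or [Q0 p]]]
  [Q0 [Q0 [Q0 p] or [Q0 p]] or [Q0 p]]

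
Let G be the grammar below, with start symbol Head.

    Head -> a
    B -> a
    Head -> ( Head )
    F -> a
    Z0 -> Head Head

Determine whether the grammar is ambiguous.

Unambiguous

(F, Z0, B are unreachable from Head, so their rules don't affect L(Head).) Each string is a nest of matched brackets around a single atom. An opening bracket forces the recursive rule; an atom forces the base rule.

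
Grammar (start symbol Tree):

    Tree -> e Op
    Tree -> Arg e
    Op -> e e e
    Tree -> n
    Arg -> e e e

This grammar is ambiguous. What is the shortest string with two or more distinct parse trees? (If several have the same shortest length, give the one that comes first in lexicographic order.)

length 1: no string has ≥2 trees
length 4: e e e e has 2 parse trees

Two derivations of e e e e:
  Tree ⇒ e Op ⇒ e e e e
  Tree ⇒ Arg e ⇒ e e e e

e e e e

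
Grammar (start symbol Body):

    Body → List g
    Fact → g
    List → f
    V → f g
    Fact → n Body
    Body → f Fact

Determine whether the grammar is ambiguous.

Ambiguous

Witness: f g

Derivation 1: Body ⇒ List g ⇒ f g
Derivation 2: Body ⇒ f Fact ⇒ f g

Two distinct leftmost derivations for the same string.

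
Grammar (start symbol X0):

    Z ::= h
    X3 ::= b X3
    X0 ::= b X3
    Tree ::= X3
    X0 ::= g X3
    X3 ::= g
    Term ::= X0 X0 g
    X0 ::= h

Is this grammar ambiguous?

Unambiguous

Only X0, X3 are reachable from X0; ignoring the rest: Restricted to the reachable nonterminals, every rule has the form A → t or A → t B, and no two rules for the same A share a first terminal. The grammar encodes a DFA — one run per string.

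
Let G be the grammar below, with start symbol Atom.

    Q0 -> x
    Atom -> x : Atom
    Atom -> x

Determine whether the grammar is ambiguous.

(Q0 is unreachable from Atom, so its rules don't affect L(Atom).) The reachable grammar is A → atom sep A | atom. Each atom is followed by either the separator (recurse) or end-of-string (stop) — no choice point.

Unambiguous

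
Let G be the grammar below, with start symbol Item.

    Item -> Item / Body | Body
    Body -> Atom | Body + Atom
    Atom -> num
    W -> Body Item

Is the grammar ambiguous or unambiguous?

Unambiguous

(W is unreachable from Item, so its rules don't affect L(Item).) This is a standard precedence ladder (Item over Body over Atom), with each level left-recursive on its own operator ('/' at Item, '+' at Body). That structure is LR(1), hence unambiguous.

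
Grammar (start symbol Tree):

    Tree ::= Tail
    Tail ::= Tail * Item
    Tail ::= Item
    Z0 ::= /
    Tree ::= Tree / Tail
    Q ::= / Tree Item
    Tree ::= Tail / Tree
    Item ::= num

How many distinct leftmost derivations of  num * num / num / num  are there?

Parse trees for num * num / num / num:
  [Tree [Tree [Tree [Tail [Tail [Item num]] * [Item num]]] / [Tail [Item num]]] / [Tail [Item num]]]
  [Tree [Tree [Tail [Tail [Item num]] * [Item num]] / [Tree [Tail [Item num]]]] / [Tail [Item num]]]
  [Tree [Tail [Tail [Item num]] * [Item num]] / [Tree [Tree [Tail [Item num]]] / [Tail [Item num]]]]
  [Tree [Tail [Tail [Item num]] * [Item num]] / [Tree [Tail [Item num]] / [Tree [Tail [Item num]]]]]

4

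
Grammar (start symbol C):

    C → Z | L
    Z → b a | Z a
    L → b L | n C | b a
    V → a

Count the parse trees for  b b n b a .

Parse trees for b b n b a:
  [C [L b [L b [L n [C [Z b a]]]]]]
  [C [L b [L b [L n [C [L b a]]]]]]

2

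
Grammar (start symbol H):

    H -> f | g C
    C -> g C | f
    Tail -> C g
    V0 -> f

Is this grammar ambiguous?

Unambiguous

(Tail, V0 are unreachable from H, so their rules don't affect L(H).) Restricted to the reachable nonterminals, every rule has the form A → t or A → t B, and no two rules for the same A share a first terminal. The grammar encodes a DFA — one run per string.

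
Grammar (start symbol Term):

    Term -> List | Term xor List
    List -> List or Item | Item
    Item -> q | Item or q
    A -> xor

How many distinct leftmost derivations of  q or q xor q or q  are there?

Parse trees for q or q xor q or q:
  [Term [Term [List [List [Item q]] or [Item q]]] xor [List [List [Item q]] or [Item q]]]
  [Term [Term [List [List [Item q]] or [Item q]]] xor [List [Item [Item q] or q]]]
  [Term [Term [List [Item [Item q] or q]]] xor [List [List [Item q]] or [Item q]]]
  [Term [Term [List [Item [Item q] or q]]] xor [List [Item [Item q] or q]]]

4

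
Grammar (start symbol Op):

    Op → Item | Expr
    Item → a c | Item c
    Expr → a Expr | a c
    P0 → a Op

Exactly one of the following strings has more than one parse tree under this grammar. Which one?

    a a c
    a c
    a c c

a c

a a c: 1 tree
a c: 2 trees
a c c: 1 tree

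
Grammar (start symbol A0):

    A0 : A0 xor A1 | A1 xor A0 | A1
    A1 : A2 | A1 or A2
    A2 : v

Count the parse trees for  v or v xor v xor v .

4

Parse trees for v or v xor v xor v:
  [A0 [A0 [A0 [A1 [A1 [A2 v]] or [A2 v]]] xor [A1 [A2 v]]] xor [A1 [A2 v]]]
  [A0 [A0 [A1 [A1 [A2 v]] or [A2 v]] xor [A0 [A1 [A2 v]]]] xor [A1 [A2 v]]]
  [A0 [A1 [A1 [A2 v]] or [A2 v]] xor [A0 [A0 [A1 [A2 v]]] xor [A1 [A2 v]]]]
  [A0 [A1 [A1 [A2 v]] or [A2 v]] xor [A0 [A1 [A2 v]] xor [A0 [A1 [A2 v]]]]]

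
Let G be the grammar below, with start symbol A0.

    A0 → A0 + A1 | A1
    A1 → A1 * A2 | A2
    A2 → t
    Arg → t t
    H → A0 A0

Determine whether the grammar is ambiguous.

Unambiguous

(Arg, H are unreachable from A0, so their rules don't affect L(A0).) A0 → A0 + A1 | A1  ;  A1 → A1 * A2 | A2  — a left-associative chain with A2 at the bottom. Each string factors uniquely by precedence.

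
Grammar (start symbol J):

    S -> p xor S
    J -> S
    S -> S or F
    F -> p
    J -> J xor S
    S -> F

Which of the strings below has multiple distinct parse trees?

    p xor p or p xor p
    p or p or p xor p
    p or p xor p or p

p xor p or p xor p: 3 trees
p or p or p xor p: 1 tree
p or p xor p or p: 1 tree

p xor p or p xor p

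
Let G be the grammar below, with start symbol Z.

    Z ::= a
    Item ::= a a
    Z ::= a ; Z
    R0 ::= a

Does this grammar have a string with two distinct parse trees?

(Item, R0 are unreachable from Z, so their rules don't affect L(Z).) The reachable grammar is A → atom sep A | atom. Each atom is followed by either the separator (recurse) or end-of-string (stop) — no choice point.

Unambiguous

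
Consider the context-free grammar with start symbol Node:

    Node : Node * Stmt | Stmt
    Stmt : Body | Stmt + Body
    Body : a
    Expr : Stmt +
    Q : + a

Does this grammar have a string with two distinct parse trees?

(Expr, Q are unreachable from Node, so their rules don't affect L(Node).) The grammar is stratified — Node handles '*' (left-recursive), Stmt handles '+', Body atoms. Each operator has a fixed associativity and precedence level, so every string has one parse.

Unambiguous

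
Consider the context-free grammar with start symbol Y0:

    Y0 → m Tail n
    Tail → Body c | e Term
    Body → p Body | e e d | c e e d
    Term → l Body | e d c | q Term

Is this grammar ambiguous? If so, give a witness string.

Ambiguous

Witness: m e e d c n

Derivation 1: Y0 ⇒ m Tail n ⇒ m Body c n ⇒ m e e d c n
Derivation 2: Y0 ⇒ m Tail n ⇒ m e Term n ⇒ m e e d c n

Two distinct leftmost derivations for the same string.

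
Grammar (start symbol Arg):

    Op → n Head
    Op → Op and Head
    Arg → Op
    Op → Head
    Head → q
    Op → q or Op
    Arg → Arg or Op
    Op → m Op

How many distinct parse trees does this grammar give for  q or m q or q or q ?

8

Parse trees for q or m q or q or q:
  [Arg [Op q or [Op m [Op q or [Op q or [Op [Head q]]]]]]]
  [Arg [Arg [Op [Head q]]] or [Op m [Op q or [Op q or [Op [Head q]]]]]]
  [Arg [Arg [Op q or [Op m [Op [Head q]]]]] or [Op q or [Op [Head q]]]]
  [Arg [Arg [Arg [Op [Head q]]] or [Op m [Op [Head q]]]] or [Op q or [Op [Head q]]]]
  [Arg [Arg [Op q or [Op m [Op q or [Op [Head q]]]]]] or [Op [Head q]]]
  [Arg [Arg [Arg [Op [Head q]]] or [Op m [Op q or [Op [Head q]]]]] or [Op [Head q]]]
  [Arg [Arg [Arg [Op q or [Op m [Op [Head q]]]]] or [Op [Head q]]] or [Op [Head q]]]
  [Arg [Arg [Arg [Arg [Op [Head q]]] or [Op m [Op [Head q]]]] or [Op [Head q]]] or [Op [Head q]]]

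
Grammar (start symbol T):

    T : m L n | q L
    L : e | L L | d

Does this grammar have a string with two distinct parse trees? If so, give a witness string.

Ambiguous

Witness: q d d d

Derivation 1: T ⇒ q L ⇒ q L L ⇒ q L L L ⇒ q d L L ⇒ q d d L ⇒ q d d d
Derivation 2: T ⇒ q L ⇒ q L L ⇒ q d L ⇒ q d L L ⇒ q d d L ⇒ q d d d

Two distinct leftmost derivations for the same string.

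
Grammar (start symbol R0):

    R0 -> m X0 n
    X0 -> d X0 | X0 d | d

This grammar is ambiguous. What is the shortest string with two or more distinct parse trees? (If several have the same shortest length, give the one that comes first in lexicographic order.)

m d d n

length 3: no string has ≥2 trees
length 4: m d d n has 2 parse trees

Two derivations of m d d n:
  R0 ⇒ m X0 n ⇒ m d X0 n ⇒ m d d n
  R0 ⇒ m X0 n ⇒ m X0 d n ⇒ m d d n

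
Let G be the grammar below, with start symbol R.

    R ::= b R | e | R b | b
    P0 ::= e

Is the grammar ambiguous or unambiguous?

Ambiguous

Witness: b b

Derivation 1: R ⇒ b R ⇒ b b
Derivation 2: R ⇒ R b ⇒ b b

Two distinct leftmost derivations for the same string.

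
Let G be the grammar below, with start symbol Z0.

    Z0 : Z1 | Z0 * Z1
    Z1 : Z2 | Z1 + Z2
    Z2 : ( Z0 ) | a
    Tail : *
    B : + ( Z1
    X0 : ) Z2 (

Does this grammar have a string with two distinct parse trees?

Unambiguous

Only Z0, Z1, Z2 are reachable from Z0; ignoring the rest: This is a standard precedence ladder (Z0 over Z1 over Z2), with each level left-recursive on its own operator ('*' at Z0, '+' at Z1). That structure is LR(1), hence unambiguous.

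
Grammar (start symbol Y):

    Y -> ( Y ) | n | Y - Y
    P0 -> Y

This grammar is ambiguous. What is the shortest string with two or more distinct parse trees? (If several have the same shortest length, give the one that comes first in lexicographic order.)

n - n - n

length 1: no string has ≥2 trees
length 3: no string has ≥2 trees
length 5: n - n - n has 2 parse trees

Two derivations of n - n - n:
  Y ⇒ Y - Y ⇒ n - Y ⇒ n - Y - Y ⇒ n - n - Y ⇒ n - n - n
  Y ⇒ Y - Y ⇒ Y - Y - Y ⇒ n - Y - Y ⇒ n - n - Y ⇒ n - n - n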